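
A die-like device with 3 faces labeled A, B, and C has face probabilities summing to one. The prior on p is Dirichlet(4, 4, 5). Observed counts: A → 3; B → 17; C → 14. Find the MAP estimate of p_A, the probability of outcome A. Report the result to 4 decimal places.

The posterior is Dirichlet(αᵢ + nᵢ) = Dirichlet(7, 21, 19).
For a Dirichlet(a₁,…,a_K) with all aᵢ > 1, the mode has j-th component (aⱼ − 1)/(Σaᵢ − K).
Here Σaᵢ = 47 and K = 3, so p_A = (7 − 1)/(47 − 3) = 6/44 ≈ 0.1364.

MAP estimate of p_A = 0.1364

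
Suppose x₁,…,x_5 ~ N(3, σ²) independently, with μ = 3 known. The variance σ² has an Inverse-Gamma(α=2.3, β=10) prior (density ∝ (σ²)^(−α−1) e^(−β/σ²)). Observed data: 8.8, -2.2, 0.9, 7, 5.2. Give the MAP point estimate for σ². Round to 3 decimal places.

Sum of squared deviations about the known mean: SS = (8.8−3)² + (-2.2−3)² + (0.9−3)² + (7−3)² + (5.2−3)² = 85.93.
The Normal likelihood contributes (σ²)^(−n/2) exp(−SS/(2σ²)), so the posterior is Inverse-Gamma(α + n/2, β + SS/2) = Inverse-Gamma(4.8, 52.965).
The mode of Inverse-Gamma(a, b) is b/(a+1) = 52.965/5.8 ≈ 9.132.

σ̂²_MAP = 9.132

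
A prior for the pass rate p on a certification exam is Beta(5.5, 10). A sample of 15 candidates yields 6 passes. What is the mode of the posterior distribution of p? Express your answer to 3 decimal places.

p̂_MAP = 0.368

Prior: Beta(5.5, 10).
Data: 6 successes in 15 trials. The binomial likelihood contributes p^6(1−p)^9, so the posterior is Beta(5.5+6, 10+9) = Beta(11.5, 19).
For Beta(a, b) with a, b > 1 the mode is (a−1)/(a+b−2) = 10.5/28.5 ≈ 0.368.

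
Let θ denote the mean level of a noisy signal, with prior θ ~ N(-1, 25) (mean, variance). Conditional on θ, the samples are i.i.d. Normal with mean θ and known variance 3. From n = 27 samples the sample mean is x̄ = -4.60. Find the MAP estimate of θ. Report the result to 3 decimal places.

θ̂_MAP = -4.584

n = 27, x̄ = -4.60.
For a Normal prior and Normal likelihood with known variance, the posterior is Normal; its mode equals its mean, the precision-weighted average.
Prior precision 1/σ₀² = 1/25 = 0.04; data precision n/σ² = 27/3 = 9.
θ̂ = (0.04·(-1) + 9·(-4.6)) / (0.04 + 9) = (-41.44)/9.04 = -518/113 ≈ -4.584.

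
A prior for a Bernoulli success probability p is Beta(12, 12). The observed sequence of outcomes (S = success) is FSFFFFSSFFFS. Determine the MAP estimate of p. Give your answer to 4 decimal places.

Prior: Beta(12, 12).
Data: 4 successes in 12 trials (from the sequence). The binomial likelihood contributes p^4(1−p)^8, so the posterior is Beta(12+4, 12+8) = Beta(16, 20).
For Beta(a, b) with a, b > 1 the mode is (a−1)/(a+b−2) = 15/34 ≈ 0.4412.

p̂_MAP = 0.4412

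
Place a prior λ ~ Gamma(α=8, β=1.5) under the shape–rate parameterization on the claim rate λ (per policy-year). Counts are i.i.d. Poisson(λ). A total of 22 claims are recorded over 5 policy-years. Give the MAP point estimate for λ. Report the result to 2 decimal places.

λ̂_MAP = 4.46

Σxᵢ = 22, n = 5.
Posterior ∝ λ^7e^(−1.5λ) · λ^22e^(−5λ) = λ^29e^(−6.5λ), i.e. Gamma(shape=30, rate=6.5).
The mode of a Gamma(a, b) with a ≥ 1 (shape–rate) is (a−1)/b = 29/6.5 ≈ 4.46.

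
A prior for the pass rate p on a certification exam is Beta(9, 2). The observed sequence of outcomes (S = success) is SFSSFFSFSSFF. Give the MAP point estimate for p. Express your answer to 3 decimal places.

Prior: Beta(9, 2).
Data: 6 successes in 12 trials (from the sequence). The binomial likelihood contributes p^6(1−p)^6, so the posterior is Beta(9+6, 2+6) = Beta(15, 8).
For Beta(a, b) with a, b > 1 the mode is (a−1)/(a+b−2) = 14/21 ≈ 0.667.

p̂_MAP = 0.667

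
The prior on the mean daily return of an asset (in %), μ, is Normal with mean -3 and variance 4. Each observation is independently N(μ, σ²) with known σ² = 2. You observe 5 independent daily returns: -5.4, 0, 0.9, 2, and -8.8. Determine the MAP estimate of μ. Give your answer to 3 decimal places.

μ̂_MAP = -2.327

n = 5; x̄ = ((-5.4) + 0 + 0.9 + 2 + (-8.8))/5 = -11.3/5 = -2.26.
For a Normal prior and Normal likelihood with known variance, the posterior is Normal; its mode equals its mean, the precision-weighted average.
Prior precision 1/σ₀² = 1/4 = 0.25; data precision n/σ² = 5/2 = 2.5.
μ̂ = (0.25·(-3) + 2.5·(-2.26)) / (0.25 + 2.5) = (-6.4)/2.75 = -128/55 ≈ -2.327.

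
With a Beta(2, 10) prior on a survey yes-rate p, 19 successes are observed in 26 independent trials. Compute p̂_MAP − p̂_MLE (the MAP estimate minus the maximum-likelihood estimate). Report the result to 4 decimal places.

MAP − MLE = -0.1752

Posterior is Beta(21, 17); MAP = (21−1)/(38−2) = 20/36 ≈ 0.55556.
MLE ignores the prior: p̂_MLE = k/n = 19/26 ≈ 0.73077.
Difference = 20/36 − 19/26 = -41/234 ≈ -0.1752.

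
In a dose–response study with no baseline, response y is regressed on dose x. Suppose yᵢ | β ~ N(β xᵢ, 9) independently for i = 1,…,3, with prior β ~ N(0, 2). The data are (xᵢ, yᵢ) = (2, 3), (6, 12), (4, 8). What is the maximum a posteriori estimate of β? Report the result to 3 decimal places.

β̂_MAP = 1.818

log p(β | y) = −Σ(yᵢ − βxᵢ)²/(2·9) − β²/(2·2) + const.
Setting the derivative to zero: Σxᵢ(yᵢ − βxᵢ)/9 − β/2 = 0, so β = Σxᵢyᵢ / (Σxᵢ² + σ²/τ²).
Σxᵢyᵢ = 2·3 + 6·12 + 4·8 = 110; Σxᵢ² = 56; σ²/τ² = 4.5.
β̂_MAP = 110 / (56 + 4.5) = 110/60.5 ≈ 1.818.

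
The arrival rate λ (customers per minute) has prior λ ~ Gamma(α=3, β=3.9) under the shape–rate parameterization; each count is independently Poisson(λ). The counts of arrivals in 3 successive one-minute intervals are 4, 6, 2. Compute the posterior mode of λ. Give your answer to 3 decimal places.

λ̂_MAP = 2.029

Σxᵢ = 4+6+2 = 12, with n = 3.
Posterior ∝ λ^2e^(−3.9λ) · λ^12e^(−3λ) = λ^14e^(−6.9λ), i.e. Gamma(shape=15, rate=6.9).
The mode of a Gamma(a, b) with a ≥ 1 (shape–rate) is (a−1)/b = 14/6.9 ≈ 2.029.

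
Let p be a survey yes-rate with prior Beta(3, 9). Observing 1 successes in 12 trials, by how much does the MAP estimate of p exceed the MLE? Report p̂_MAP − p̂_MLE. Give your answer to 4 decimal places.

MAP − MLE = 0.0530

Posterior is Beta(4, 20); MAP = (4−1)/(24−2) = 3/22 ≈ 0.13636.
MLE ignores the prior: p̂_MLE = k/n = 1/12 ≈ 0.08333.
Difference = 3/22 − 1/12 = 7/132 ≈ 0.0530.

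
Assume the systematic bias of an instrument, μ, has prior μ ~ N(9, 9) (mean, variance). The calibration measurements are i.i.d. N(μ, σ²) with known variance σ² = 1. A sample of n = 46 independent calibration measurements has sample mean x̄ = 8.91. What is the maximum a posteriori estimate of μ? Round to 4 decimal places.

n = 46, x̄ = 8.91.
For a Normal prior and Normal likelihood with known variance, the posterior is Normal; its mode equals its mean, the precision-weighted average.
Prior precision 1/σ₀² = 1/9; data precision n/σ² = 46/1 = 46.
μ̂ = ((1/9)·9 + 46·8.91) / (1/9 + 46) = 410.86/(415/9) = 184887/20750 ≈ 8.9102.

μ̂_MAP = 8.9102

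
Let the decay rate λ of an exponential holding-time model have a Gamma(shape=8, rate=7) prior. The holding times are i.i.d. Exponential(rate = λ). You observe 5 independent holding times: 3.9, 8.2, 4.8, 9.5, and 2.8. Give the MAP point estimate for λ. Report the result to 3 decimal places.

λ̂_MAP = 0.331

The Exponential(rate=λ) likelihood is ∝ λ^n e^(−λΣtᵢ). Here n = 5 and Σtᵢ = 3.9 + 8.2 + 4.8 + 9.5 + 2.8 = 29.2.
Posterior ∝ λ^7e^(−7λ) · λ^5e^(−29.2λ) = λ^12e^(−36.2λ), i.e. Gamma(13, 36.2).
Mode = (a−1)/b = 12/36.2 ≈ 0.331.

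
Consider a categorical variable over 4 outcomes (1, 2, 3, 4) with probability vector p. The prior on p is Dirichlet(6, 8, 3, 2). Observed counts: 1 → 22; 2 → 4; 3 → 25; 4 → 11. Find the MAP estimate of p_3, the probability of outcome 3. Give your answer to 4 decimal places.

MAP estimate: 0.3506

The posterior is Dirichlet(αᵢ + nᵢ) = Dirichlet(28, 12, 28, 13).
For a Dirichlet(a₁,…,a_K) with all aᵢ > 1, the mode has j-th component (aⱼ − 1)/(Σaᵢ − K).
Here Σaᵢ = 81 and K = 4, so p_3 = (28 − 1)/(81 − 4) = 27/77 ≈ 0.3506.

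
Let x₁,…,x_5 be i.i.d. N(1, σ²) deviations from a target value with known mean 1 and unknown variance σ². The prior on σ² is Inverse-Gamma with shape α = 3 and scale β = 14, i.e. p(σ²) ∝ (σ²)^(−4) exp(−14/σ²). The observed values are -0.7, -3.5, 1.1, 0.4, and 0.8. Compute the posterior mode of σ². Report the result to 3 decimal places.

σ̂²_MAP = 3.965

Sum of squared deviations about the known mean: SS = (-0.7−1)² + (-3.5−1)² + (1.1−1)² + (0.4−1)² + (0.8−1)² = 23.55.
The Normal likelihood contributes (σ²)^(−n/2) exp(−SS/(2σ²)), so the posterior is Inverse-Gamma(α + n/2, β + SS/2) = Inverse-Gamma(5.5, 25.775).
The mode of Inverse-Gamma(a, b) is b/(a+1) = 25.775/6.5 ≈ 3.965.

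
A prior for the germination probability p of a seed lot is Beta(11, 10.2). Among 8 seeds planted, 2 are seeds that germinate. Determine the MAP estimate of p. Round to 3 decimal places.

p̂_MAP = 0.441

Prior: Beta(11, 10.2).
Data: 2 successes in 8 trials. The binomial likelihood contributes p^2(1−p)^6, so the posterior is Beta(11+2, 10.2+6) = Beta(13, 16.2).
For Beta(a, b) with a, b > 1 the mode is (a−1)/(a+b−2) = 12/27.2 ≈ 0.441.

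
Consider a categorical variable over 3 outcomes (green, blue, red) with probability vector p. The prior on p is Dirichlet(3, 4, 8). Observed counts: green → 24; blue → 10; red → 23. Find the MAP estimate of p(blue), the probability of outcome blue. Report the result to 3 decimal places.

The posterior is Dirichlet(αᵢ + nᵢ) = Dirichlet(27, 14, 31).
For a Dirichlet(a₁,…,a_K) with all aᵢ > 1, the mode has j-th component (aⱼ − 1)/(Σaᵢ − K).
Here Σaᵢ = 72 and K = 3, so p(blue) = (14 − 1)/(72 − 3) = 13/69 ≈ 0.188.

MAP estimate of p(blue) = 0.188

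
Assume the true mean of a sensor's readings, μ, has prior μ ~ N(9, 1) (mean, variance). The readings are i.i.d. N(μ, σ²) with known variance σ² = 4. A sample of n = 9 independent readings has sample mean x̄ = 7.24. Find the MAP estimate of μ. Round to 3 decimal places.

n = 9, x̄ = 7.24.
For a Normal prior and Normal likelihood with known variance, the posterior is Normal; its mode equals its mean, the precision-weighted average.
Prior precision 1/σ₀² = 1/1 = 1; data precision n/σ² = 9/4 = 2.25.
μ̂ = (1·9 + 2.25·7.24) / (1 + 2.25) = 25.29/3.25 = 2529/325 ≈ 7.782.

μ̂_MAP = 7.782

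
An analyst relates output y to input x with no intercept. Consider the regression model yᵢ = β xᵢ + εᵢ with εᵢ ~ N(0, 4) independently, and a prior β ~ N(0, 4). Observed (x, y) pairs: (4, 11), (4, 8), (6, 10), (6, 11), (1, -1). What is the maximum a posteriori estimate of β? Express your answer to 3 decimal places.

β̂_MAP = 1.896

log p(β | y) = −Σ(yᵢ − βxᵢ)²/(2·4) − β²/(2·4) + const.
Setting the derivative to zero: Σxᵢ(yᵢ − βxᵢ)/4 − β/4 = 0, so β = Σxᵢyᵢ / (Σxᵢ² + σ²/τ²).
Σxᵢyᵢ = 4·11 + 4·8 + 6·10 + 6·11 + 1·(-1) = 201; Σxᵢ² = 105; σ²/τ² = 1.
β̂_MAP = 201 / (105 + 1) = 201/106 ≈ 1.896.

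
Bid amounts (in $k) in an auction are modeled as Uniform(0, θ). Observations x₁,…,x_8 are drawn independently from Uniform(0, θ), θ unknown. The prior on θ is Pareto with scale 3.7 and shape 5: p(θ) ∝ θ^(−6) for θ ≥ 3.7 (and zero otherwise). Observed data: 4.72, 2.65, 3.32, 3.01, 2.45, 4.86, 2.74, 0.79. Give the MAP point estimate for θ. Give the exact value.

θ̂_MAP = 4.86

The Uniform(0, θ) likelihood is θ^(−n) for θ ≥ max(xᵢ), zero otherwise. Here max(xᵢ) = 4.86.
Posterior ∝ θ^(−6) · θ^(−8) = θ^(−14) on θ ≥ max(3.7, 4.86) = 4.86.
This density is strictly decreasing in θ, so the posterior mode lies at the lower boundary of the support.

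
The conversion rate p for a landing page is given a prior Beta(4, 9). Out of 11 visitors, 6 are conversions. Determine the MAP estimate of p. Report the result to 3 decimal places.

Prior: Beta(4, 9).
Data: 6 successes in 11 trials. The binomial likelihood contributes p^6(1−p)^5, so the posterior is Beta(4+6, 9+5) = Beta(10, 14).
For Beta(a, b) with a, b > 1 the mode is (a−1)/(a+b−2) = 9/22 ≈ 0.409.

p̂_MAP = 0.409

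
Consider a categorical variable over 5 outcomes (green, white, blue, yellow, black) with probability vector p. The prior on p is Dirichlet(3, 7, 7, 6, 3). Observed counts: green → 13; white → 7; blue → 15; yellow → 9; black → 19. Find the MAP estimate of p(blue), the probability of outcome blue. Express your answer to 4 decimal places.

MAP estimate of p(blue) = 0.2500

The posterior is Dirichlet(αᵢ + nᵢ) = Dirichlet(16, 14, 22, 15, 22).
For a Dirichlet(a₁,…,a_K) with all aᵢ > 1, the mode has j-th component (aⱼ − 1)/(Σaᵢ − K).
Here Σaᵢ = 89 and K = 5, so p(blue) = (22 − 1)/(89 − 5) = 21/84 ≈ 0.2500.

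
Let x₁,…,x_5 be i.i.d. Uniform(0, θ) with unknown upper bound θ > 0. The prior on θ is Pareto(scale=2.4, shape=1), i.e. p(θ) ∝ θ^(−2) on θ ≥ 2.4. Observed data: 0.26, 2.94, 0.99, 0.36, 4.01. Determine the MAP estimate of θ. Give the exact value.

The Uniform(0, θ) likelihood is θ^(−n) for θ ≥ max(xᵢ), zero otherwise. Here max(xᵢ) = 4.01.
Posterior ∝ θ^(−2) · θ^(−5) = θ^(−7) on θ ≥ max(2.4, 4.01) = 4.01.
This density is strictly decreasing in θ, so the posterior mode lies at the lower boundary of the support.

θ̂_MAP = 4.01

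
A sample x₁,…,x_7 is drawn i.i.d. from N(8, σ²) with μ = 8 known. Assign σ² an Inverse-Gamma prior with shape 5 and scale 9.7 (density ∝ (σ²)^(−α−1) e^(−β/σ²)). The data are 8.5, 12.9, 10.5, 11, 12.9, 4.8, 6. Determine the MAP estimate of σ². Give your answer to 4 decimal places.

σ̂²_MAP = 5.1137

Sum of squared deviations about the known mean: SS = (8.5−8)² + (12.9−8)² + (10.5−8)² + (11−8)² + (12.9−8)² + (4.8−8)² + (6−8)² = 77.76.
The Normal likelihood contributes (σ²)^(−n/2) exp(−SS/(2σ²)), so the posterior is Inverse-Gamma(α + n/2, β + SS/2) = Inverse-Gamma(8.5, 48.58).
The mode of Inverse-Gamma(a, b) is b/(a+1) = 48.58/9.5 ≈ 5.1137.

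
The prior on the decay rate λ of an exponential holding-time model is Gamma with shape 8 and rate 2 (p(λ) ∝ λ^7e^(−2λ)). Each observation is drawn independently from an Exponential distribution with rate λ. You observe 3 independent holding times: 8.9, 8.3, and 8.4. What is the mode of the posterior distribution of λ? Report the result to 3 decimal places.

The Exponential(rate=λ) likelihood is ∝ λ^n e^(−λΣtᵢ). Here n = 3 and Σtᵢ = 8.9 + 8.3 + 8.4 = 25.6.
Posterior ∝ λ^7e^(−2λ) · λ^3e^(−25.6λ) = λ^10e^(−27.6λ), i.e. Gamma(11, 27.6).
Mode = (a−1)/b = 10/27.6 ≈ 0.362.

λ̂_MAP = 0.362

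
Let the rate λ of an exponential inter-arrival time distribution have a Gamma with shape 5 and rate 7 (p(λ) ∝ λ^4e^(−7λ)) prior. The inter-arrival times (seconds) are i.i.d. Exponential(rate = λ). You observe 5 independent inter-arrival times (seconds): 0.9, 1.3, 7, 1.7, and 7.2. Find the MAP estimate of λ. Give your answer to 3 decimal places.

The Exponential(rate=λ) likelihood is ∝ λ^n e^(−λΣtᵢ). Here n = 5 and Σtᵢ = 0.9 + 1.3 + 7 + 1.7 + 7.2 = 18.1.
Posterior ∝ λ^4e^(−7λ) · λ^5e^(−18.1λ) = λ^9e^(−25.1λ), i.e. Gamma(10, 25.1).
Mode = (a−1)/b = 9/25.1 ≈ 0.359.

λ̂_MAP = 0.359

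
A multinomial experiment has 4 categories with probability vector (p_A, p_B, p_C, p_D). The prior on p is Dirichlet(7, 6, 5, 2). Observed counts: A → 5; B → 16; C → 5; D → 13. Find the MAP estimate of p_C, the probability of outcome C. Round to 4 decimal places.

MAP estimate of p_C = 0.1636

The posterior is Dirichlet(αᵢ + nᵢ) = Dirichlet(12, 22, 10, 15).
For a Dirichlet(a₁,…,a_K) with all aᵢ > 1, the mode has j-th component (aⱼ − 1)/(Σaᵢ − K).
Here Σaᵢ = 59 and K = 4, so p_C = (10 − 1)/(59 − 4) = 9/55 ≈ 0.1636.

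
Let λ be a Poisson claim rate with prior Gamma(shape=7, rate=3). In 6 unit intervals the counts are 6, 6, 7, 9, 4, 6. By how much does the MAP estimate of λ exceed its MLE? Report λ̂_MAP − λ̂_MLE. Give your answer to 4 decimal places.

Σxᵢ = 38. Posterior is Gamma(45, 9); MAP = (45−1)/9 = 44/9 ≈ 4.88889.
MLE = x̄ = 38/6 ≈ 6.33333.
Difference = 44/9 − 38/6 = -13/9 ≈ -1.4444.

MAP − MLE = -1.4444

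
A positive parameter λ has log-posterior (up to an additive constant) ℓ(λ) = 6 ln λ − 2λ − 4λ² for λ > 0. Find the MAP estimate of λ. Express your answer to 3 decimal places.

ℓ'(λ) = 6/λ − 2 − 8λ. Setting this to zero and multiplying by λ: 8λ² + 2λ − 6 = 0.
λ = (−2 + √(2² + 4·8·6)) / (2·8) = (−2 + √196) / 16 = (−2 + 14)/16 = 3/4.
ℓ''(λ) = −6/λ² − 8 < 0, confirming a maximum.

λ̂_MAP = 0.750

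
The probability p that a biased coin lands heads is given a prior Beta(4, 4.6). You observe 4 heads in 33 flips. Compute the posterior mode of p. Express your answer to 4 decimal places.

p̂_MAP = 0.1768

Prior: Beta(4, 4.6).
Data: 4 successes in 33 trials. The binomial likelihood contributes p^4(1−p)^29, so the posterior is Beta(4+4, 4.6+29) = Beta(8, 33.6).
For Beta(a, b) with a, b > 1 the mode is (a−1)/(a+b−2) = 7/39.6 ≈ 0.1768.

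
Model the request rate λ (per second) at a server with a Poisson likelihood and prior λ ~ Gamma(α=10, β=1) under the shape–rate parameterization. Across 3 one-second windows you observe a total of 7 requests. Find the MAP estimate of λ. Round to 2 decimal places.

λ̂_MAP = 4.00

Σxᵢ = 7, n = 3.
Posterior ∝ λ^9e^(−1λ) · λ^7e^(−3λ) = λ^16e^(−4λ), i.e. Gamma(shape=17, rate=4).
The mode of a Gamma(a, b) with a ≥ 1 (shape–rate) is (a−1)/b = 16/4 ≈ 4.00.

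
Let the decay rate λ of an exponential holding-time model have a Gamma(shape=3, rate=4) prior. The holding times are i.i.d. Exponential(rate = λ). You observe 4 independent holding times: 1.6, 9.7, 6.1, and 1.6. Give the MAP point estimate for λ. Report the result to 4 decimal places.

λ̂_MAP = 0.2609

The Exponential(rate=λ) likelihood is ∝ λ^n e^(−λΣtᵢ). Here n = 4 and Σtᵢ = 1.6 + 9.7 + 6.1 + 1.6 = 19.
Posterior ∝ λ^2e^(−4λ) · λ^4e^(−19λ) = λ^6e^(−23λ), i.e. Gamma(7, 23).
Mode = (a−1)/b = 6/23 ≈ 0.2609.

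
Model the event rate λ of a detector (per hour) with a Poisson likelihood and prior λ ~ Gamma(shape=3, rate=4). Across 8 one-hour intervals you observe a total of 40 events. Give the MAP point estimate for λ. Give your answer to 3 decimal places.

λ̂_MAP = 3.500

Σxᵢ = 40, n = 8.
Posterior ∝ λ^2e^(−4λ) · λ^40e^(−8λ) = λ^42e^(−12λ), i.e. Gamma(shape=43, rate=12).
The mode of a Gamma(a, b) with a ≥ 1 (shape–rate) is (a−1)/b = 42/12 ≈ 3.500.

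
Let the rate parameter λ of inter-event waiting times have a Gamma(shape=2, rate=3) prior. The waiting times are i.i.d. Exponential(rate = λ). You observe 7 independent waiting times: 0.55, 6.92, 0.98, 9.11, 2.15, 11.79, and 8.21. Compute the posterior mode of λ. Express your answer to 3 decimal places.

λ̂_MAP = 0.187

The Exponential(rate=λ) likelihood is ∝ λ^n e^(−λΣtᵢ). Here n = 7 and Σtᵢ = 0.55 + 6.92 + 0.98 + 9.11 + 2.15 + 11.79 + 8.21 = 39.71.
Posterior ∝ λe^(−3λ) · λ^7e^(−39.71λ) = λ^8e^(−42.71λ), i.e. Gamma(9, 42.71).
Mode = (a−1)/b = 8/42.71 ≈ 0.187.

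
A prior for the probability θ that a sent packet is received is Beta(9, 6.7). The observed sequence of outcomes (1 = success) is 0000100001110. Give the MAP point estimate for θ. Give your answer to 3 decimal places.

θ̂_MAP = 0.449

Prior: Beta(9, 6.7).
Data: 4 successes in 13 trials (from the sequence). The binomial likelihood contributes θ^4(1−θ)^9, so the posterior is Beta(9+4, 6.7+9) = Beta(13, 15.7).
For Beta(a, b) with a, b > 1 the mode is (a−1)/(a+b−2) = 12/26.7 ≈ 0.449.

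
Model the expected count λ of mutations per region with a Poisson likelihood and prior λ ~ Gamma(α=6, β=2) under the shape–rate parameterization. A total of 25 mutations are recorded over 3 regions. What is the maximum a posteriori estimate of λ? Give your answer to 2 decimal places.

λ̂_MAP = 6.00

Σxᵢ = 25, n = 3.
Posterior ∝ λ^5e^(−2λ) · λ^25e^(−3λ) = λ^30e^(−5λ), i.e. Gamma(shape=31, rate=5).
The mode of a Gamma(a, b) with a ≥ 1 (shape–rate) is (a−1)/b = 30/5 ≈ 6.00.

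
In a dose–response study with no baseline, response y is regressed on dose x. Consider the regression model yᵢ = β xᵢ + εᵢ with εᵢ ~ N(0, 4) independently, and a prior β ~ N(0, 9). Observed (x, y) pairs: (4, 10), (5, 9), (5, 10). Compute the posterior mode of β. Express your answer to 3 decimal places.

log p(β | y) = −Σ(yᵢ − βxᵢ)²/(2·4) − β²/(2·9) + const.
Setting the derivative to zero: Σxᵢ(yᵢ − βxᵢ)/4 − β/9 = 0, so β = Σxᵢyᵢ / (Σxᵢ² + σ²/τ²).
Σxᵢyᵢ = 4·10 + 5·9 + 5·10 = 135; Σxᵢ² = 66; σ²/τ² = 4/9.
β̂_MAP = 135 / (66 + 4/9) = 135/(598/9) = 1215/598 ≈ 2.032.

β̂_MAP = 2.032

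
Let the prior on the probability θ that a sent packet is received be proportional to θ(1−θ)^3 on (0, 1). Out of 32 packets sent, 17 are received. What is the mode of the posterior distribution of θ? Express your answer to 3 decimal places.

The prior density ∝ θ(1−θ)^3 is the kernel of Beta(2, 4).
Data: 17 successes in 32 trials. The binomial likelihood contributes θ^17(1−θ)^15, so the posterior is Beta(2+17, 4+15) = Beta(19, 19).
For Beta(a, b) with a, b > 1 the mode is (a−1)/(a+b−2) = 18/36 ≈ 0.500.

θ̂_MAP = 0.500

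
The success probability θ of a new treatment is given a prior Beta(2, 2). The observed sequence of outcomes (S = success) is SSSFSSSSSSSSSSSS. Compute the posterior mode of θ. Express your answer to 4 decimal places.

θ̂_MAP = 0.8889

Prior: Beta(2, 2).
Data: 15 successes in 16 trials (from the sequence). The binomial likelihood contributes θ^15(1−θ)^1, so the posterior is Beta(2+15, 2+1) = Beta(17, 3).
For Beta(a, b) with a, b > 1 the mode is (a−1)/(a+b−2) = 16/18 ≈ 0.8889.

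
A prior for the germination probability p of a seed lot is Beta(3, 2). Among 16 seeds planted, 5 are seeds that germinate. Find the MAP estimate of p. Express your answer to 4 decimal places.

p̂_MAP = 0.3684

Prior: Beta(3, 2).
Data: 5 successes in 16 trials. The binomial likelihood contributes p^5(1−p)^11, so the posterior is Beta(3+5, 2+11) = Beta(8, 13).
For Beta(a, b) with a, b > 1 the mode is (a−1)/(a+b−2) = 7/19 ≈ 0.3684.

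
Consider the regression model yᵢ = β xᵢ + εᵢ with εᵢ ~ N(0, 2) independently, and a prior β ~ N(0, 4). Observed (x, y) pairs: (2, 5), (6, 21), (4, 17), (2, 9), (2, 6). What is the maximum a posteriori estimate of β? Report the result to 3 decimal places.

log p(β | y) = −Σ(yᵢ − βxᵢ)²/(2·2) − β²/(2·4) + const.
Setting the derivative to zero: Σxᵢ(yᵢ − βxᵢ)/2 − β/4 = 0, so β = Σxᵢyᵢ / (Σxᵢ² + σ²/τ²).
Σxᵢyᵢ = 2·5 + 6·21 + 4·17 + 2·9 + 2·6 = 234; Σxᵢ² = 64; σ²/τ² = 0.5.
β̂_MAP = 234 / (64 + 0.5) = 234/64.5 ≈ 3.628.

β̂_MAP = 3.628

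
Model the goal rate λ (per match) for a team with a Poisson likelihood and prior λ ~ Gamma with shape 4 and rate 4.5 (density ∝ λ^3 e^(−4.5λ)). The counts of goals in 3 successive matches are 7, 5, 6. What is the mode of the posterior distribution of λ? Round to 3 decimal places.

λ̂_MAP = 2.800

Σxᵢ = 7+5+6 = 18, with n = 3.
Posterior ∝ λ^3e^(−4.5λ) · λ^18e^(−3λ) = λ^21e^(−7.5λ), i.e. Gamma(shape=22, rate=7.5).
The mode of a Gamma(a, b) with a ≥ 1 (shape–rate) is (a−1)/b = 21/7.5 ≈ 2.800.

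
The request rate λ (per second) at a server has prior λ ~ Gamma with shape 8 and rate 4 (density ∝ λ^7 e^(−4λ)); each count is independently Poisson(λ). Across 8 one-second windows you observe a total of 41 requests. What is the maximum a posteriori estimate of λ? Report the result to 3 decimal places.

λ̂_MAP = 4.000

Σxᵢ = 41, n = 8.
Posterior ∝ λ^7e^(−4λ) · λ^41e^(−8λ) = λ^48e^(−12λ), i.e. Gamma(shape=49, rate=12).
The mode of a Gamma(a, b) with a ≥ 1 (shape–rate) is (a−1)/b = 48/12 ≈ 4.000.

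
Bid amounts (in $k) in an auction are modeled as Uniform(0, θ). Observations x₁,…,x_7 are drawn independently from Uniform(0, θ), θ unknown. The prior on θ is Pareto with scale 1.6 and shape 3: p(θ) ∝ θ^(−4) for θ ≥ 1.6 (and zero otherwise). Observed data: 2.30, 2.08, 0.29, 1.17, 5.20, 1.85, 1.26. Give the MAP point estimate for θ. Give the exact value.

θ̂_MAP = 5.20

The Uniform(0, θ) likelihood is θ^(−n) for θ ≥ max(xᵢ), zero otherwise. Here max(xᵢ) = 5.20.
Posterior ∝ θ^(−4) · θ^(−7) = θ^(−11) on θ ≥ max(1.6, 5.20) = 5.20.
This density is strictly decreasing in θ, so the posterior mode lies at the lower boundary of the support.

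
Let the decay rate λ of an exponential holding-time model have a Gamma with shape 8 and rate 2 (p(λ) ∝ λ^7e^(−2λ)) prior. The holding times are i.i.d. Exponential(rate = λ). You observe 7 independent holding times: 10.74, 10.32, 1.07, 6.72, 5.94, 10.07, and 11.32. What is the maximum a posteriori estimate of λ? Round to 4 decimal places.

λ̂_MAP = 0.2406

The Exponential(rate=λ) likelihood is ∝ λ^n e^(−λΣtᵢ). Here n = 7 and Σtᵢ = 10.74 + 10.32 + 1.07 + 6.72 + 5.94 + 10.07 + 11.32 = 56.18.
Posterior ∝ λ^7e^(−2λ) · λ^7e^(−56.18λ) = λ^14e^(−58.18λ), i.e. Gamma(15, 58.18).
Mode = (a−1)/b = 14/58.18 ≈ 0.2406.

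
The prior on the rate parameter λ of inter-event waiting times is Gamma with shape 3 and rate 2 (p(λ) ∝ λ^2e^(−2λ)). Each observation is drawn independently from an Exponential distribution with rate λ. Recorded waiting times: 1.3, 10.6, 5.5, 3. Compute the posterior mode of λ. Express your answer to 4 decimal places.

The Exponential(rate=λ) likelihood is ∝ λ^n e^(−λΣtᵢ). Here n = 4 and Σtᵢ = 1.3 + 10.6 + 5.5 + 3 = 20.4.
Posterior ∝ λ^2e^(−2λ) · λ^4e^(−20.4λ) = λ^6e^(−22.4λ), i.e. Gamma(7, 22.4).
Mode = (a−1)/b = 6/22.4 ≈ 0.2679.

λ̂_MAP = 0.2679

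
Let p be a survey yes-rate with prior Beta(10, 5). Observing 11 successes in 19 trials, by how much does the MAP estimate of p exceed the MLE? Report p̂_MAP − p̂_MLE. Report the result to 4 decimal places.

MAP − MLE = 0.0461

Posterior is Beta(21, 13); MAP = (21−1)/(34−2) = 20/32 ≈ 0.62500.
MLE ignores the prior: p̂_MLE = k/n = 11/19 ≈ 0.57895.
Difference = 20/32 − 11/19 = 7/152 ≈ 0.0461.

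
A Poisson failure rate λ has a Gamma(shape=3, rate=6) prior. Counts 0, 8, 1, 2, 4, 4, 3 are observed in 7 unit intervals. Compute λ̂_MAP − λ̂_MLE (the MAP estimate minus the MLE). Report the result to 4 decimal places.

Σxᵢ = 22. Posterior is Gamma(25, 13); MAP = (25−1)/13 = 24/13 ≈ 1.84615.
MLE = x̄ = 22/7 ≈ 3.14286.
Difference = 24/13 − 22/7 = -118/91 ≈ -1.2967.

MAP − MLE = -1.2967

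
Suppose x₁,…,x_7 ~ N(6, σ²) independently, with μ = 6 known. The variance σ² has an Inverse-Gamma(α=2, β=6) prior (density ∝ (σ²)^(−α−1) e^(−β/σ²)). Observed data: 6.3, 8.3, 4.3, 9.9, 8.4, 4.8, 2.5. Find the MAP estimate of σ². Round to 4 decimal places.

σ̂²_MAP = 4.2254

Sum of squared deviations about the known mean: SS = (6.3−6)² + (8.3−6)² + (4.3−6)² + (9.9−6)² + (8.4−6)² + (4.8−6)² + (2.5−6)² = 42.93.
The Normal likelihood contributes (σ²)^(−n/2) exp(−SS/(2σ²)), so the posterior is Inverse-Gamma(α + n/2, β + SS/2) = Inverse-Gamma(5.5, 27.465).
The mode of Inverse-Gamma(a, b) is b/(a+1) = 27.465/6.5 ≈ 4.2254.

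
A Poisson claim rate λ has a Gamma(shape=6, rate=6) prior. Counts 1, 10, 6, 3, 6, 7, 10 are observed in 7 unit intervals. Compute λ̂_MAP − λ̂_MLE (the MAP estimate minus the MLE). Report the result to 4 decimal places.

Σxᵢ = 43. Posterior is Gamma(49, 13); MAP = (49−1)/13 = 48/13 ≈ 3.69231.
MLE = x̄ = 43/7 ≈ 6.14286.
Difference = 48/13 − 43/7 = -223/91 ≈ -2.4505.

MAP − MLE = -2.4505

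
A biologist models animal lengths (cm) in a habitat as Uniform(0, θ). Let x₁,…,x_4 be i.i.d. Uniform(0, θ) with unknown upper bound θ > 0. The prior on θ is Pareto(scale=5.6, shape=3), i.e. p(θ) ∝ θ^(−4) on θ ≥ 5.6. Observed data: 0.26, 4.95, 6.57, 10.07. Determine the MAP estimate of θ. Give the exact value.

θ̂_MAP = 10.07

The Uniform(0, θ) likelihood is θ^(−n) for θ ≥ max(xᵢ), zero otherwise. Here max(xᵢ) = 10.07.
Posterior ∝ θ^(−4) · θ^(−4) = θ^(−8) on θ ≥ max(5.6, 10.07) = 10.07.
This density is strictly decreasing in θ, so the posterior mode lies at the lower boundary of the support.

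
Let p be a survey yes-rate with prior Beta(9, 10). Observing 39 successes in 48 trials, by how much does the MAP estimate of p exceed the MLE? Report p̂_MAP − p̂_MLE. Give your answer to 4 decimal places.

MAP − MLE = -0.0894

Posterior is Beta(48, 19); MAP = (48−1)/(67−2) = 47/65 ≈ 0.72308.
MLE ignores the prior: p̂_MLE = k/n = 39/48 ≈ 0.81250.
Difference = 47/65 − 39/48 = -93/1040 ≈ -0.0894.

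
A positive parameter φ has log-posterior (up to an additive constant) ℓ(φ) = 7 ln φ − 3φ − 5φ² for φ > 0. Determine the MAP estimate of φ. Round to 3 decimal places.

ℓ'(φ) = 7/φ − 3 − 10φ. Setting this to zero and multiplying by φ: 10φ² + 3φ − 7 = 0.
φ = (−3 + √(3² + 4·10·7)) / (2·10) = (−3 + √289) / 20 = (−3 + 17)/20 = 7/10.
ℓ''(φ) = −7/φ² − 10 < 0, confirming a maximum.

φ̂_MAP = 0.700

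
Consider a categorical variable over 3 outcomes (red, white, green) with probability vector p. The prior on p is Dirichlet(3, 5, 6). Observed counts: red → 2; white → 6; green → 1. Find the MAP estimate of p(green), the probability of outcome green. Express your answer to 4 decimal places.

MAP estimate of p(green) = 0.3000

The posterior is Dirichlet(αᵢ + nᵢ) = Dirichlet(5, 11, 7).
For a Dirichlet(a₁,…,a_K) with all aᵢ > 1, the mode has j-th component (aⱼ − 1)/(Σaᵢ − K).
Here Σaᵢ = 23 and K = 3, so p(green) = (7 − 1)/(23 − 3) = 6/20 ≈ 0.3000.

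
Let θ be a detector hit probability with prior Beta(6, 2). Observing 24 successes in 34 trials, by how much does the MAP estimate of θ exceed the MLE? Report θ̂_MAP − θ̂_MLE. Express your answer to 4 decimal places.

Posterior is Beta(30, 12); MAP = (30−1)/(42−2) = 29/40 ≈ 0.72500.
MLE ignores the prior: θ̂_MLE = k/n = 24/34 ≈ 0.70588.
Difference = 29/40 − 24/34 = 13/680 ≈ 0.0191.

MAP − MLE = 0.0191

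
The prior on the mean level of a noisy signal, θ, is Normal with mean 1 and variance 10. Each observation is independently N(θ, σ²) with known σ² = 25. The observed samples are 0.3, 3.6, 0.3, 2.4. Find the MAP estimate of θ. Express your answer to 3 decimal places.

n = 4; x̄ = (0.3 + 3.6 + 0.3 + 2.4)/4 = 6.6/4 = 1.65.
For a Normal prior and Normal likelihood with known variance, the posterior is Normal; its mode equals its mean, the precision-weighted average.
Prior precision 1/σ₀² = 1/10 = 0.1; data precision n/σ² = 4/25 = 0.16.
θ̂ = (0.1·1 + 0.16·1.65) / (0.1 + 0.16) = 0.364/0.26 = 1.400.

θ̂_MAP = 1.400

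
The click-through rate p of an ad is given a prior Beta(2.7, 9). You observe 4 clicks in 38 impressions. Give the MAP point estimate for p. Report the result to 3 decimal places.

p̂_MAP = 0.119

Prior: Beta(2.7, 9).
Data: 4 successes in 38 trials. The binomial likelihood contributes p^4(1−p)^34, so the posterior is Beta(2.7+4, 9+34) = Beta(6.7, 43).
For Beta(a, b) with a, b > 1 the mode is (a−1)/(a+b−2) = 5.7/47.7 ≈ 0.119.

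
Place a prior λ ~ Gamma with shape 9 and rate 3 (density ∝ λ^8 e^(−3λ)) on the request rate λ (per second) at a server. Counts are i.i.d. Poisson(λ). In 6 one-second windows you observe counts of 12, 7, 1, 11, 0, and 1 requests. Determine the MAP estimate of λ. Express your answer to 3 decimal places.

Σxᵢ = 12+7+1+11+0+1 = 32, with n = 6.
Posterior ∝ λ^8e^(−3λ) · λ^32e^(−6λ) = λ^40e^(−9λ), i.e. Gamma(shape=41, rate=9).
The mode of a Gamma(a, b) with a ≥ 1 (shape–rate) is (a−1)/b = 40/9 ≈ 4.444.

λ̂_MAP = 4.444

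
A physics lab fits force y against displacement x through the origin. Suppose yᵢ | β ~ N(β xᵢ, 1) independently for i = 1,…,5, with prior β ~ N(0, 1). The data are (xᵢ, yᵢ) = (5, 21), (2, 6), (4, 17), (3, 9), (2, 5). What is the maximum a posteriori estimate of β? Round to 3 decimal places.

β̂_MAP = 3.763

log p(β | y) = −Σ(yᵢ − βxᵢ)²/(2·1) − β²/(2·1) + const.
Setting the derivative to zero: Σxᵢ(yᵢ − βxᵢ)/1 − β/1 = 0, so β = Σxᵢyᵢ / (Σxᵢ² + σ²/τ²).
Σxᵢyᵢ = 5·21 + 2·6 + 4·17 + 3·9 + 2·5 = 222; Σxᵢ² = 58; σ²/τ² = 1.
β̂_MAP = 222 / (58 + 1) = 222/59 ≈ 3.763.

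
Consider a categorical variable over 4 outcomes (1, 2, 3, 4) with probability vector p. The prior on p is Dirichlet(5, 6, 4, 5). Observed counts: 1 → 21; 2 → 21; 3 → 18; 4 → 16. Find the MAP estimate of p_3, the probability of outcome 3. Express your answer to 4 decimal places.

The posterior is Dirichlet(αᵢ + nᵢ) = Dirichlet(26, 27, 22, 21).
For a Dirichlet(a₁,…,a_K) with all aᵢ > 1, the mode has j-th component (aⱼ − 1)/(Σaᵢ − K).
Here Σaᵢ = 96 and K = 4, so p_3 = (22 − 1)/(96 − 4) = 21/92 ≈ 0.2283.

MAP estimate: 0.2283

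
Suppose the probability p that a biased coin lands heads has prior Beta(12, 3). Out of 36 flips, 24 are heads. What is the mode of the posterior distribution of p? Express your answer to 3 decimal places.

p̂_MAP = 0.714

Prior: Beta(12, 3).
Data: 24 successes in 36 trials. The binomial likelihood contributes p^24(1−p)^12, so the posterior is Beta(12+24, 3+12) = Beta(36, 15).
For Beta(a, b) with a, b > 1 the mode is (a−1)/(a+b−2) = 35/49 ≈ 0.714.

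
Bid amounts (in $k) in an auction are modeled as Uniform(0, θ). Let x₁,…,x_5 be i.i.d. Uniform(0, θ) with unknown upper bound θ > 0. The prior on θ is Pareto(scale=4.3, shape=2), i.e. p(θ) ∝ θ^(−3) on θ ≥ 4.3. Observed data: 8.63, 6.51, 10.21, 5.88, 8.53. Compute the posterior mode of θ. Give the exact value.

The Uniform(0, θ) likelihood is θ^(−n) for θ ≥ max(xᵢ), zero otherwise. Here max(xᵢ) = 10.21.
Posterior ∝ θ^(−3) · θ^(−5) = θ^(−8) on θ ≥ max(4.3, 10.21) = 10.21.
This density is strictly decreasing in θ, so the posterior mode lies at the lower boundary of the support.

θ̂_MAP = 10.21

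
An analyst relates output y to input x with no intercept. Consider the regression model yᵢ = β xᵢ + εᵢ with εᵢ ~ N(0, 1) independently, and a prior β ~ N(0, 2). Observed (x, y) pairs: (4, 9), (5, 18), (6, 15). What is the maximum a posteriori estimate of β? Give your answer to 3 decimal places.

β̂_MAP = 2.787

log p(β | y) = −Σ(yᵢ − βxᵢ)²/(2·1) − β²/(2·2) + const.
Setting the derivative to zero: Σxᵢ(yᵢ − βxᵢ)/1 − β/2 = 0, so β = Σxᵢyᵢ / (Σxᵢ² + σ²/τ²).
Σxᵢyᵢ = 4·9 + 5·18 + 6·15 = 216; Σxᵢ² = 77; σ²/τ² = 0.5.
β̂_MAP = 216 / (77 + 0.5) = 216/77.5 ≈ 2.787.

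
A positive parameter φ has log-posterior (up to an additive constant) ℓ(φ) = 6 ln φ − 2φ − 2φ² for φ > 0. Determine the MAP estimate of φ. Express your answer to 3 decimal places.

ℓ'(φ) = 6/φ − 2 − 4φ. Setting this to zero and multiplying by φ: 4φ² + 2φ − 6 = 0.
φ = (−2 + √(2² + 4·4·6)) / (2·4) = (−2 + √100) / 8 = (−2 + 10)/8 = 1.
ℓ''(φ) = −6/φ² − 4 < 0, confirming a maximum.

φ̂_MAP = 1.000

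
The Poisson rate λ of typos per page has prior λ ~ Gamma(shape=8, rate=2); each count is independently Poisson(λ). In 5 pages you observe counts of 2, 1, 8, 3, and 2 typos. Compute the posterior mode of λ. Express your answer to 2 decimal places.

λ̂_MAP = 3.29

Σxᵢ = 2+1+8+3+2 = 16, with n = 5.
Posterior ∝ λ^7e^(−2λ) · λ^16e^(−5λ) = λ^23e^(−7λ), i.e. Gamma(shape=24, rate=7).
The mode of a Gamma(a, b) with a ≥ 1 (shape–rate) is (a−1)/b = 23/7 ≈ 3.29.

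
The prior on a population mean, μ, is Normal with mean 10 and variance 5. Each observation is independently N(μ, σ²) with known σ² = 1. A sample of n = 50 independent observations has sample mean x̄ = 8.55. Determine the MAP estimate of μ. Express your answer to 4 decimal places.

n = 50, x̄ = 8.55.
For a Normal prior and Normal likelihood with known variance, the posterior is Normal; its mode equals its mean, the precision-weighted average.
Prior precision 1/σ₀² = 1/5 = 0.2; data precision n/σ² = 50/1 = 50.
μ̂ = (0.2·10 + 50·8.55) / (0.2 + 50) = 429.5/50.2 = 4295/502 ≈ 8.5558.

μ̂_MAP = 8.5558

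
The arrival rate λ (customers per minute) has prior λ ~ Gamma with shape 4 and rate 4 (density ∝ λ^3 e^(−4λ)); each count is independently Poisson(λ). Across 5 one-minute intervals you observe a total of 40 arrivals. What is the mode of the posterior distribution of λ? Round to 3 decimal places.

Σxᵢ = 40, n = 5.
Posterior ∝ λ^3e^(−4λ) · λ^40e^(−5λ) = λ^43e^(−9λ), i.e. Gamma(shape=44, rate=9).
The mode of a Gamma(a, b) with a ≥ 1 (shape–rate) is (a−1)/b = 43/9 ≈ 4.778.

λ̂_MAP = 4.778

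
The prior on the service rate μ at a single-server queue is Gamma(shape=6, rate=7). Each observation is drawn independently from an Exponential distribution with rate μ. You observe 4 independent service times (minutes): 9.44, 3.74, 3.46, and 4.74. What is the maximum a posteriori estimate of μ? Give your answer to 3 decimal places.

μ̂_MAP = 0.317

The Exponential(rate=μ) likelihood is ∝ μ^n e^(−μΣtᵢ). Here n = 4 and Σtᵢ = 9.44 + 3.74 + 3.46 + 4.74 = 21.38.
Posterior ∝ μ^5e^(−7μ) · μ^4e^(−21.38μ) = μ^9e^(−28.38μ), i.e. Gamma(10, 28.38).
Mode = (a−1)/b = 9/28.38 ≈ 0.317.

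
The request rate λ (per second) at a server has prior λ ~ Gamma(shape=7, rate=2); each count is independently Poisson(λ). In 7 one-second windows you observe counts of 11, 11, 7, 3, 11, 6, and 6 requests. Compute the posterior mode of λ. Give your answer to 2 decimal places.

Σxᵢ = 11+11+7+3+11+6+6 = 55, with n = 7.
Posterior ∝ λ^6e^(−2λ) · λ^55e^(−7λ) = λ^61e^(−9λ), i.e. Gamma(shape=62, rate=9).
The mode of a Gamma(a, b) with a ≥ 1 (shape–rate) is (a−1)/b = 61/9 ≈ 6.78.

λ̂_MAP = 6.78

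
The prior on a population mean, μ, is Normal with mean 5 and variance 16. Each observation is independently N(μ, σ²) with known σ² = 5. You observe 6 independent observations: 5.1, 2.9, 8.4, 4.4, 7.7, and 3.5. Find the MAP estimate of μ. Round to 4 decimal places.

μ̂_MAP = 5.3168

n = 6; x̄ = (5.1 + 2.9 + 8.4 + 4.4 + 7.7 + 3.5)/6 = 32/6 = 16/3 ≈ 5.3333.
For a Normal prior and Normal likelihood with known variance, the posterior is Normal; its mode equals its mean, the precision-weighted average.
Prior precision 1/σ₀² = 1/16 = 0.0625; data precision n/σ² = 6/5 = 1.2.
μ̂ = (0.0625·5 + 1.2·(16/3)) / (0.0625 + 1.2) = 6.7125/1.2625 = 537/101 ≈ 5.3168.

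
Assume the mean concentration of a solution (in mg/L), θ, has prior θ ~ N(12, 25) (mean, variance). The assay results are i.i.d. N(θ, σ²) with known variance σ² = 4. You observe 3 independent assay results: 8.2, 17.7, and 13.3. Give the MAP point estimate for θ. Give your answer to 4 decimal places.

θ̂_MAP = 13.0127

n = 3; x̄ = (8.2 + 17.7 + 13.3)/3 = 39.2/3 = 196/15 ≈ 13.0667.
For a Normal prior and Normal likelihood with known variance, the posterior is Normal; its mode equals its mean, the precision-weighted average.
Prior precision 1/σ₀² = 1/25 = 0.04; data precision n/σ² = 3/4 = 0.75.
θ̂ = (0.04·12 + 0.75·(196/15)) / (0.04 + 0.75) = 10.28/0.79 = 1028/79 ≈ 13.0127.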